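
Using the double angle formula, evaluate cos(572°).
cos(572°) = cos²286° - sin²286° = -0.848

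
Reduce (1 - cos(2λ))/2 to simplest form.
(1 - cos(2λ))/2 = sin²λ (using Power reduction)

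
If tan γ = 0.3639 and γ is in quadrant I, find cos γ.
cos γ = 0.9397 (using tan²γ + 1 = sec²γ)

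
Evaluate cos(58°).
cos(58°) = 0.5299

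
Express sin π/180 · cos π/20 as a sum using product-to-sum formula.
sin π/180 cos π/20 = (1/2)[sin(π/180+π/20) + sin(π/180-π/20)]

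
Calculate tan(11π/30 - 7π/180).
tan(11π/30 - 7π/180) = (tan 11π/30 - tan 7π/180)/(1 + tan 11π/30 tan 7π/180) = 1.664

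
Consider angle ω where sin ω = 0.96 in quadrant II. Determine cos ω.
cos ω = ±√(1 - sin²ω) = -0.28 (negative in QII)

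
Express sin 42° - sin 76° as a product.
sin 42° - sin 76° = 2 cos(59°) sin(-17°)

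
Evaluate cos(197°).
cos(197°) = -0.9563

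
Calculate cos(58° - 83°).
cos(58° - 83°) = cos 58° cos 83° + sin 58° sin 83° = 0.9063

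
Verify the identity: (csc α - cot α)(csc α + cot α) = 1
LHS = csc²α - cot²α = (1 + cot²α) - cot²α = 1 = RHS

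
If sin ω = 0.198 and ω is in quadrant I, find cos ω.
cos ω = 0.9802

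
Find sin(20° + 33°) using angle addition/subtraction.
sin(20° + 33°) = sin 20° cos 33° + cos 20° sin 33° = 0.7986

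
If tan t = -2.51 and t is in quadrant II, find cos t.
cos t = -0.3701 (using tan²t + 1 = sec²t)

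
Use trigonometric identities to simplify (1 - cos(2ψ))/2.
(1 - cos(2ψ))/2 = sin²ψ (using Power reduction)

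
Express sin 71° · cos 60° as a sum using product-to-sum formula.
sin 71° cos 60° = (1/2)[sin(71°+60°) + sin(71°-60°)]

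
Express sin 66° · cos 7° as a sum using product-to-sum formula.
sin 66° cos 7° = (1/2)[sin(66°+7°) + sin(66°-7°)]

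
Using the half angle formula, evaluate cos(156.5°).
cos(156.5°) = -√((1 + cos 313°)/2) = -0.9171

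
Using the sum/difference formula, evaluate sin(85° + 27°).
sin(85° + 27°) = sin 85° cos 27° + cos 85° sin 27° = 0.9272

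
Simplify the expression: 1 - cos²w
1 - cos²w = sin²w (using Pythagorean identity)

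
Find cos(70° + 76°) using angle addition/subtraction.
cos(70° + 76°) = cos 70° cos 76° - sin 70° sin 76° = -0.829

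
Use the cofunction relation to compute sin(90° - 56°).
sin(90° - 56°) = cos(56°) = 0.5592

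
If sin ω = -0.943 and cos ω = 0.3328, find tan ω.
tan ω = sin ω / cos ω = -2.834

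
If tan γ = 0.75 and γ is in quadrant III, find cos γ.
cos γ = -0.8 (using tan²γ + 1 = sec²γ)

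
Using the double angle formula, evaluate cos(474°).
cos(474°) = cos²237° - sin²237° = -0.4067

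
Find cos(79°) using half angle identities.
cos(79°) = √((1 + cos 158°)/2) = 0.1908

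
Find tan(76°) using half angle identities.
tan(76°) = sin 152° / (1 + cos 152°) = 4.011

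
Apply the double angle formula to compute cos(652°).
cos(652°) = cos²326° - sin²326° = 0.3746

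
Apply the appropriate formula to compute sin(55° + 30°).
sin(55° + 30°) = sin 55° cos 30° + cos 55° sin 30° = 0.9962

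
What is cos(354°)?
cos(354°) = 0.9945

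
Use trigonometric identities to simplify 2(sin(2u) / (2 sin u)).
2(sin(2u) / (2 sin u)) = 2(cos u) (using Double angle)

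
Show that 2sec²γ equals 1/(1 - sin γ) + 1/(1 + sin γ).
RHS = [(1 + sin γ) + (1 - sin γ)] / [(1 - sin γ)(1 + sin γ)] = 2/(1 - sin²γ) = 2/cos²γ = 2sec²γ = LHS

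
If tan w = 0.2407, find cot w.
cot w = 1/tan w = 4.155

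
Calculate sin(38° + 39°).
sin(38° + 39°) = sin 38° cos 39° + cos 38° sin 39° = 0.9744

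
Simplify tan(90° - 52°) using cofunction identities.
tan(90° - 52°) = cot(52°)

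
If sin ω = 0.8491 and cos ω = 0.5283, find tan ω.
tan ω = sin ω / cos ω = 1.607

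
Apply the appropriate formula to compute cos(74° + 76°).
cos(74° + 76°) = cos 74° cos 76° - sin 74° sin 76° = -√3/2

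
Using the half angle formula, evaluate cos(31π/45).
cos(31π/45) = -√((1 + cos 62π/45)/2) = -0.5592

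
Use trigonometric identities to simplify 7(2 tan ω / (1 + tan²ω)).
7(2 tan ω / (1 + tan²ω)) = 7(sin(2ω)) (using Double angle)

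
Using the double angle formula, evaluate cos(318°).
cos(318°) = 2cos²159° - 1 = 0.7431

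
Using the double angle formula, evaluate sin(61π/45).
sin(61π/45) = 2 sin 61π/90 cos 61π/90 = -0.8988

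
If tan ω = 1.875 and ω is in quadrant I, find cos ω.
cos ω = 0.4706 (using tan²ω + 1 = sec²ω)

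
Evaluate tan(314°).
tan(314°) = -1.036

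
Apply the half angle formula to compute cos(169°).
cos(169°) = -√((1 + cos 338°)/2) = -0.9816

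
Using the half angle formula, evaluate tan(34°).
tan(34°) = sin 68° / (1 + cos 68°) = 0.6745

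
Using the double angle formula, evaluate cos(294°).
cos(294°) = cos²147° - sin²147° = 0.4067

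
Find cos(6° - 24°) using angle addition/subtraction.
cos(6° - 24°) = cos 6° cos 24° + sin 6° sin 24° = 0.9511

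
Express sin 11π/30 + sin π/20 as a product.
sin 11π/30 + sin π/20 = 2 sin(5π/24) cos(19π/120)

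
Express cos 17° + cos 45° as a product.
cos 17° + cos 45° = 2 cos(31°) cos(-14°)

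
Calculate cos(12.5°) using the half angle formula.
cos(12.5°) = √((1 + cos 25°)/2) = 0.9763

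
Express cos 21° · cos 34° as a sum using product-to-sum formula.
cos 21° cos 34° = (1/2)[cos(21°-34°) + cos(21°+34°)]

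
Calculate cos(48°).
cos(48°) = 0.6691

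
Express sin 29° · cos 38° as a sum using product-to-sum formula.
sin 29° cos 38° = (1/2)[sin(29°+38°) + sin(29°-38°)]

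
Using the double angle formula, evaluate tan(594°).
tan(594°) = 2 tan 297° / (1 - tan²297°) = 1.376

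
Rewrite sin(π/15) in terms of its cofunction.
sin(π/15) = cos(π/2 - π/15) = cos(13π/30)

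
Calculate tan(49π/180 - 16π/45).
tan(49π/180 - 16π/45) = (tan 49π/180 - tan 16π/45)/(1 + tan 49π/180 tan 16π/45) = -(2-√3)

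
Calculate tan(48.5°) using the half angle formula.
tan(48.5°) = sin 97° / (1 + cos 97°) = 1.13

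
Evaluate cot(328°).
cot(328°) = -1.6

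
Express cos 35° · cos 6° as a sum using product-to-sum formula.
cos 35° cos 6° = (1/2)[cos(35°-6°) + cos(35°+6°)]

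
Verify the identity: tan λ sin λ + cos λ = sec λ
LHS = sin²λ/cos λ + cos λ = (sin²λ + cos²λ)/cos λ = 1/cos λ = sec λ = RHS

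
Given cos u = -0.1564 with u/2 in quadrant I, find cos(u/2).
cos(u/2) = ±√((1 + cos u)/2); positive since u/2 ∈ QI, so cos(u/2) = 0.6495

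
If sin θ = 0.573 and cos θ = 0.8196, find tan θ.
tan θ = sin θ / cos θ = 0.6991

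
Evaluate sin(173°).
sin(173°) = 0.1219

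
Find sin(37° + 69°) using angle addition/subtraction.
sin(37° + 69°) = sin 37° cos 69° + cos 37° sin 69° = 0.9613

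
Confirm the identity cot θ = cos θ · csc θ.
RHS = cos θ · (1/sin θ) = cos θ/sin θ = cot θ = LHS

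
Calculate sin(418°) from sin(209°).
sin(418°) = 2 sin 209° cos 209° = 0.848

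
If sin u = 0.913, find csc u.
csc u = 1/sin u = 1.095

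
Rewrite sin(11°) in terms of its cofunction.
sin(11°) = cos(90° - 11°) = cos(79°)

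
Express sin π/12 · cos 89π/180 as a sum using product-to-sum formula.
sin π/12 cos 89π/180 = (1/2)[sin(π/12+89π/180) + sin(π/12-89π/180)]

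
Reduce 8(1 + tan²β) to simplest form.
8(1 + tan²β) = 8(sec²β) (using Pythagorean identity)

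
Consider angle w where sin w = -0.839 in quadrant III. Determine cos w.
cos w = ±√(1 - sin²w) = -0.5441 (negative in QIII)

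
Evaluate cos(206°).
cos(206°) = -0.8988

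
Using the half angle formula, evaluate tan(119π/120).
tan(119π/120) = sin 119π/60 / (1 + cos 119π/60) = -0.02619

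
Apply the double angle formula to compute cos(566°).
cos(566°) = cos²283° - sin²283° = -0.8988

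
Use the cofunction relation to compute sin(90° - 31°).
sin(90° - 31°) = cos(31°) = 0.8572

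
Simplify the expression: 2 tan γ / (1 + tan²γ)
2 tan γ / (1 + tan²γ) = sin(2γ) (using Double angle)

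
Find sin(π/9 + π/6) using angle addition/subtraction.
sin(π/9 + π/6) = sin π/9 cos π/6 + cos π/9 sin π/6 = 0.766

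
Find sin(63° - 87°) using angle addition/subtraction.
sin(63° - 87°) = sin 63° cos 87° - cos 63° sin 87° = -0.4067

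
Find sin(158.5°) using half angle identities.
sin(158.5°) = √((1 - cos 317°)/2) = 0.3665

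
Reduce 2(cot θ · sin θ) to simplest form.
2(cot θ · sin θ) = 2(cos θ) (using Quotient identity)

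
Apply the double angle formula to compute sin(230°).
sin(230°) = 2 sin 115° cos 115° = -0.766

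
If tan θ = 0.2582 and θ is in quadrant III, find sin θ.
sin θ = -0.25 (using tan²θ + 1 = sec²θ)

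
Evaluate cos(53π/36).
cos(53π/36) = -0.08716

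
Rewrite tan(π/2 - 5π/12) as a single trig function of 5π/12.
tan(π/2 - 5π/12) = cot(5π/12)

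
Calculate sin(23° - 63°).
sin(23° - 63°) = sin 23° cos 63° - cos 23° sin 63° = -0.6428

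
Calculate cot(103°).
cot(103°) = -0.2309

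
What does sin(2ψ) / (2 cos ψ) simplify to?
sin(2ψ) / (2 cos ψ) = sin ψ (using Double angle)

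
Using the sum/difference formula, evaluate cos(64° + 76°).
cos(64° + 76°) = cos 64° cos 76° - sin 64° sin 76° = -0.766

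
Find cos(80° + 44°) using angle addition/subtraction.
cos(80° + 44°) = cos 80° cos 44° - sin 80° sin 44° = -0.5592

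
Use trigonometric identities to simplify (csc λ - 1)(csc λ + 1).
(csc λ - 1)(csc λ + 1) = cot²λ (using Diff. of squares)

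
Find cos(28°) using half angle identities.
cos(28°) = √((1 + cos 56°)/2) = 0.8829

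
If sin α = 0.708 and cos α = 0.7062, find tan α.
tan α = sin α / cos α = 1.003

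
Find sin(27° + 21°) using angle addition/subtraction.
sin(27° + 21°) = sin 27° cos 21° + cos 27° sin 21° = 0.7431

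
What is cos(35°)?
cos(35°) = 0.8192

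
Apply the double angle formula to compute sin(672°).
sin(672°) = 2 sin 336° cos 336° = -0.7431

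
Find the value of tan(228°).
tan(228°) = 1.111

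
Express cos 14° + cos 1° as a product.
cos 14° + cos 1° = 2 cos(7.5°) cos(6.5°)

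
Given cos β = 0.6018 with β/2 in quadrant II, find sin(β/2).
sin(β/2) = ±√((1 - cos β)/2); positive since β/2 ∈ QII, so sin(β/2) = 0.4462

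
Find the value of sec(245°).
sec(245°) = -2.366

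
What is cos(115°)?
cos(115°) = -0.4226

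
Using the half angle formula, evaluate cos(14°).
cos(14°) = √((1 + cos 28°)/2) = 0.9703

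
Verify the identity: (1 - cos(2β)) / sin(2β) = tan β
LHS = 2sin²β / (2 sin β cos β) = sin β/cos β = tan β = RHS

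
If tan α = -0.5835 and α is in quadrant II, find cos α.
cos α = -0.8637 (using tan²α + 1 = sec²α)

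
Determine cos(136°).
cos(136°) = -0.7193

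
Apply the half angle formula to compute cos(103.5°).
cos(103.5°) = -√((1 + cos 207°)/2) = -0.2334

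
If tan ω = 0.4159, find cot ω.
cot ω = 1/tan ω = 2.404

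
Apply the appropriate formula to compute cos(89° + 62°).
cos(89° + 62°) = cos 89° cos 62° - sin 89° sin 62° = -0.8746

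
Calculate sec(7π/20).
sec(7π/20) = 2.203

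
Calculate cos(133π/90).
cos(133π/90) = -0.06976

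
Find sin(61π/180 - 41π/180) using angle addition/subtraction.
sin(61π/180 - 41π/180) = sin 61π/180 cos 41π/180 - cos 61π/180 sin 41π/180 = 0.342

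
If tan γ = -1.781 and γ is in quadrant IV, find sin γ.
sin γ = -0.872 (using tan²γ + 1 = sec²γ)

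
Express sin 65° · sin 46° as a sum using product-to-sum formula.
sin 65° sin 46° = (1/2)[cos(65°-46°) - cos(65°+46°)]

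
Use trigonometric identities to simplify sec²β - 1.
sec²β - 1 = tan²β (using Pythagorean identity)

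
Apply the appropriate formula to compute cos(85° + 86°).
cos(85° + 86°) = cos 85° cos 86° - sin 85° sin 86° = -0.9877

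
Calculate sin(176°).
sin(176°) = 0.06976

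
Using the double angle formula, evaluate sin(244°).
sin(244°) = 2 sin 122° cos 122° = -0.8988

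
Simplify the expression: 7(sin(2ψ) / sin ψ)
7(sin(2ψ) / sin ψ) = 7(2 cos ψ) (using Double angle)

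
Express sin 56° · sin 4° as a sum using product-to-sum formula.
sin 56° sin 4° = (1/2)[cos(56°-4°) - cos(56°+4°)]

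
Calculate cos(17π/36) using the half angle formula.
cos(17π/36) = √((1 + cos 17π/18)/2) = 0.08716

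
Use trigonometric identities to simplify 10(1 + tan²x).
10(1 + tan²x) = 10(sec²x) (using Pythagorean identity)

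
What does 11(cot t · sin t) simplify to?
11(cot t · sin t) = 11(cos t) (using Quotient identity)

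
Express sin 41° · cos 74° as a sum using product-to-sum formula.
sin 41° cos 74° = (1/2)[sin(41°+74°) + sin(41°-74°)]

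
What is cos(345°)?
cos(345°) = (√6+√2)/4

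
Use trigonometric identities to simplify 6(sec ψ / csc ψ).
6(sec ψ / csc ψ) = 6(tan ψ) (using Reciprocal identities)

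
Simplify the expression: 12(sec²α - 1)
12(sec²α - 1) = 12(tan²α) (using Pythagorean identity)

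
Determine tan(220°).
tan(220°) = 0.8391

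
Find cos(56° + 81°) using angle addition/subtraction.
cos(56° + 81°) = cos 56° cos 81° - sin 56° sin 81° = -0.7314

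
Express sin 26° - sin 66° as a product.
sin 26° - sin 66° = 2 cos(46°) sin(-20°)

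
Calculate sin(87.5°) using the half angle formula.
sin(87.5°) = √((1 - cos 175°)/2) = 0.999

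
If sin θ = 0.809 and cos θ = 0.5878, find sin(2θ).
sin(2θ) = 2 sin θ cos θ = 0.9511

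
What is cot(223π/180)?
cot(223π/180) = 1.072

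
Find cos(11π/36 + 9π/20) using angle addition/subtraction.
cos(11π/36 + 9π/20) = cos 11π/36 cos 9π/20 - sin 11π/36 sin 9π/20 = -0.7193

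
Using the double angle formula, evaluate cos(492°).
cos(492°) = cos²246° - sin²246° = -0.6691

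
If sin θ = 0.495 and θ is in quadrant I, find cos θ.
cos θ = 0.8689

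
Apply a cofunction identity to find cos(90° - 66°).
cos(90° - 66°) = sin(66°) = 0.9135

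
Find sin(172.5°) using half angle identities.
sin(172.5°) = √((1 - cos 345°)/2) = 0.1305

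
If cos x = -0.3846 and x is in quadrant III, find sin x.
sin x = -0.9231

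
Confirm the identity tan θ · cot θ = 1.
LHS = (sin θ/cos θ) · (cos θ/sin θ) = 1 = RHS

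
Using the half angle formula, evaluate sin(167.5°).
sin(167.5°) = √((1 - cos 335°)/2) = 0.2164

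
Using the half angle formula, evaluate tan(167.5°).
tan(167.5°) = sin 335° / (1 + cos 335°) = -0.2217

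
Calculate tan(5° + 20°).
tan(5° + 20°) = (tan 5° + tan 20°)/(1 - tan 5° tan 20°) = 0.4663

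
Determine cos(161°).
cos(161°) = -0.9455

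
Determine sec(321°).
sec(321°) = 1.287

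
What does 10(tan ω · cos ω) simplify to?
10(tan ω · cos ω) = 10(sin ω) (using Quotient identity)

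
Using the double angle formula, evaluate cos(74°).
cos(74°) = 2cos²37° - 1 = 0.2756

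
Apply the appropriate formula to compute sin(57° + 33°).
sin(57° + 33°) = sin 57° cos 33° + cos 57° sin 33° = 1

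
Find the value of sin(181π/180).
sin(181π/180) = -0.01745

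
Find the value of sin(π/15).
sin(π/15) = 0.2079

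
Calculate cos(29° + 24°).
cos(29° + 24°) = cos 29° cos 24° - sin 29° sin 24° = 0.6018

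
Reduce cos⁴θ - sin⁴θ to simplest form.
cos⁴θ - sin⁴θ = cos(2θ) (using Factoring + double angle)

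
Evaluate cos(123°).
cos(123°) = -0.5446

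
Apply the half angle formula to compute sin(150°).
sin(150°) = √((1 - cos 300°)/2) = 1/2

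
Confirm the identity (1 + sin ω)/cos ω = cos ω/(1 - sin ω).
LHS = (1 + sin ω)(1 - sin ω) / (cos ω(1 - sin ω)) = (1 - sin²ω) / (cos ω(1 - sin ω)) = cos²ω / (cos ω(1 - sin ω)) = cos ω/(1 - sin ω) = RHS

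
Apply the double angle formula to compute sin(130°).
sin(130°) = 2 sin 65° cos 65° = 0.766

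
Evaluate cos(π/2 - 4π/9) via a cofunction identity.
cos(π/2 - 4π/9) = sin(4π/9) = 0.9848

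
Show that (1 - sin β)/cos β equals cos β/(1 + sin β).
LHS = (1 - sin β)(1 + sin β) / (cos β(1 + sin β)) = (1 - sin²β) / (cos β(1 + sin β)) = cos²β / (cos β(1 + sin β)) = cos β/(1 + sin β) = RHS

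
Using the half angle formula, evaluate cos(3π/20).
cos(3π/20) = √((1 + cos 3π/10)/2) = 0.891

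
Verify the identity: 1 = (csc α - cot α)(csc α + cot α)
RHS = csc²α - cot²α = (1 + cot²α) - cot²α = 1 = LHS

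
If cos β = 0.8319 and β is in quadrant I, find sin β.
sin β = 0.5549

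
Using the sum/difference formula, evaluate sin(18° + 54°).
sin(18° + 54°) = sin 18° cos 54° + cos 18° sin 54° = 0.9511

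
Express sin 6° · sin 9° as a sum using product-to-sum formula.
sin 6° sin 9° = (1/2)[cos(6°-9°) - cos(6°+9°)]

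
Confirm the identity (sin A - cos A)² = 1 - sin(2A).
LHS = sin²A - 2 sin A cos A + cos²A = (sin²A + cos²A) - 2 sin A cos A = 1 - sin(2A) = RHS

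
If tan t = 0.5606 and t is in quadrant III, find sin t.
sin t = -0.489 (using tan²t + 1 = sec²t)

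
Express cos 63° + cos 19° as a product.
cos 63° + cos 19° = 2 cos(41°) cos(22°)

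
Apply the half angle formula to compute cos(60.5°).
cos(60.5°) = √((1 + cos 121°)/2) = 0.4924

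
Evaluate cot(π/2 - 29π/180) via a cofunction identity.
cot(π/2 - 29π/180) = tan(29π/180) = 0.5543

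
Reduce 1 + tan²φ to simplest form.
1 + tan²φ = sec²φ (using Pythagorean identity)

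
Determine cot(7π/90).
cot(7π/90) = 4.011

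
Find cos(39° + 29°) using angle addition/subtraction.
cos(39° + 29°) = cos 39° cos 29° - sin 39° sin 29° = 0.3746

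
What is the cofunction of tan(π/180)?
tan(π/180) = cot(π/2 - π/180) = cot(89π/180)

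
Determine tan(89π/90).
tan(89π/90) = -0.03492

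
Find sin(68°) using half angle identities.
sin(68°) = √((1 - cos 136°)/2) = 0.9272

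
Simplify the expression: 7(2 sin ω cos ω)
7(2 sin ω cos ω) = 7(sin(2ω)) (using Double angle)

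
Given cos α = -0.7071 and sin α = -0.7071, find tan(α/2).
tan(α/2) = sin α / (1 + cos α) = -2.414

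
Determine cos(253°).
cos(253°) = -0.2924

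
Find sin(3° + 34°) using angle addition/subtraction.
sin(3° + 34°) = sin 3° cos 34° + cos 3° sin 34° = 0.6018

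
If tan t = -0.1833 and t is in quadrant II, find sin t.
sin t = 0.1803 (using tan²t + 1 = sec²t)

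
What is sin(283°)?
sin(283°) = -0.9744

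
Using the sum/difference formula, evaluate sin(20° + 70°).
sin(20° + 70°) = sin 20° cos 70° + cos 20° sin 70° = 1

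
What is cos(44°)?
cos(44°) = 0.7193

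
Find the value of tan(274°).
tan(274°) = -14.3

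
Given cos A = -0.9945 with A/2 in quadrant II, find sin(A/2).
sin(A/2) = ±√((1 - cos A)/2); positive since A/2 ∈ QII, so sin(A/2) = 0.9986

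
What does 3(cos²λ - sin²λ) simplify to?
3(cos²λ - sin²λ) = 3(cos(2λ)) (using Double angle)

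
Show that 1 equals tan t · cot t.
RHS = (sin t/cos t) · (cos t/sin t) = 1 = LHS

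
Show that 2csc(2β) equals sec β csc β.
LHS = 2/sin(2β) = 2/(2 sin β cos β) = 1/(sin β cos β) = (1/cos β)(1/sin β) = sec β csc β = RHS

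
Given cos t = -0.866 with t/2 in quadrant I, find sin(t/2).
sin(t/2) = ±√((1 - cos t)/2); positive since t/2 ∈ QI, so sin(t/2) = 0.9659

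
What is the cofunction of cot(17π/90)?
cot(17π/90) = tan(π/2 - 17π/90) = tan(14π/45)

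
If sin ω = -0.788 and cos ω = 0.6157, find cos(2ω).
cos(2ω) = cos²ω - sin²ω = -0.2419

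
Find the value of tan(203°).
tan(203°) = 0.4245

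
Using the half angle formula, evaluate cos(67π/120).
cos(67π/120) = -√((1 + cos 67π/60)/2) = -0.1822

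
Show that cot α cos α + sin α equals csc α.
LHS = cos²α/sin α + sin α = (cos²α + sin²α)/sin α = 1/sin α = csc α = RHS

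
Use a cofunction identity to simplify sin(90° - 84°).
sin(90° - 84°) = cos(84°)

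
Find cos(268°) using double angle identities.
cos(268°) = 1 - 2sin²134° = -0.0349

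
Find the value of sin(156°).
sin(156°) = 0.4067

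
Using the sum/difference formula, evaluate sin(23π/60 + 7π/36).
sin(23π/60 + 7π/36) = sin 23π/60 cos 7π/36 + cos 23π/60 sin 7π/36 = 0.9703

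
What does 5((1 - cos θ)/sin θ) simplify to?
5((1 - cos θ)/sin θ) = 5(tan(θ/2)) (using Half angle)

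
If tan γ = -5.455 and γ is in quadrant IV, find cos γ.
cos γ = 0.1803 (using tan²γ + 1 = sec²γ)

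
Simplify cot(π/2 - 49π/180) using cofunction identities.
cot(π/2 - 49π/180) = tan(49π/180)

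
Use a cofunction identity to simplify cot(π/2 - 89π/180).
cot(π/2 - 89π/180) = tan(89π/180)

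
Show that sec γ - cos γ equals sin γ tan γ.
LHS = 1/cos γ - cos γ = (1 - cos²γ)/cos γ = sin²γ/cos γ = sin γ · (sin γ/cos γ) = sin γ tan γ = RHS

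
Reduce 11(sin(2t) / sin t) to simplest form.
11(sin(2t) / sin t) = 11(2 cos t) (using Double angle)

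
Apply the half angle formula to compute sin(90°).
sin(90°) = √((1 - cos 180°)/2) = 1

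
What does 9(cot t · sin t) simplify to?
9(cot t · sin t) = 9(cos t) (using Quotient identity)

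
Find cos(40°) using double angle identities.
cos(40°) = 1 - 2sin²20° = 0.766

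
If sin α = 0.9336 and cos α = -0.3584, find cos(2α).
cos(2α) = cos²α - sin²α = -0.7432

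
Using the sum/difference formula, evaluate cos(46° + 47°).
cos(46° + 47°) = cos 46° cos 47° - sin 46° sin 47° = -0.05234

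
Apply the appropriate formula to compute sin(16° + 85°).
sin(16° + 85°) = sin 16° cos 85° + cos 16° sin 85° = 0.9816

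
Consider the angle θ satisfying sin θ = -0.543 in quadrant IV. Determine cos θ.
cos θ = √(1 - sin²θ) = 0.8397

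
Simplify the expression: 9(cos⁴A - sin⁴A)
9(cos⁴A - sin⁴A) = 9(cos(2A)) (using Factoring + double angle)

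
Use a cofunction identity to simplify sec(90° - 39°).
sec(90° - 39°) = csc(39°)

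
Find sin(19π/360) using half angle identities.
sin(19π/360) = √((1 - cos 19π/180)/2) = 0.165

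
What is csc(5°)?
csc(5°) = 11.47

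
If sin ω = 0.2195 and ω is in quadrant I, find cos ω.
cos ω = 0.9756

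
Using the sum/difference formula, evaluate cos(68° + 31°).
cos(68° + 31°) = cos 68° cos 31° - sin 68° sin 31° = -0.1564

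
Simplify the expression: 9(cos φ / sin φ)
9(cos φ / sin φ) = 9(cot φ) (using Quotient identity)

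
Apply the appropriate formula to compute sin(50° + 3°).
sin(50° + 3°) = sin 50° cos 3° + cos 50° sin 3° = 0.7986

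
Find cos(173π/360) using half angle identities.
cos(173π/360) = √((1 + cos 173π/180)/2) = 0.06105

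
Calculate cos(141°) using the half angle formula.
cos(141°) = -√((1 + cos 282°)/2) = -0.7771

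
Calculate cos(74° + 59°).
cos(74° + 59°) = cos 74° cos 59° - sin 74° sin 59° = -0.682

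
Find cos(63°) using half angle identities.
cos(63°) = √((1 + cos 126°)/2) = 0.454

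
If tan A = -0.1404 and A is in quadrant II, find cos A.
cos A = -0.9903 (using tan²A + 1 = sec²A)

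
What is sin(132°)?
sin(132°) = 0.7431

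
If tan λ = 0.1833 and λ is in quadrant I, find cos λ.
cos λ = 0.9836 (using tan²λ + 1 = sec²λ)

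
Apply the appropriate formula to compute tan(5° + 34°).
tan(5° + 34°) = (tan 5° + tan 34°)/(1 - tan 5° tan 34°) = 0.8098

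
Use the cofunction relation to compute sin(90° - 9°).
sin(90° - 9°) = cos(9°) = 0.9877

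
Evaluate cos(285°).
cos(285°) = (√6-√2)/4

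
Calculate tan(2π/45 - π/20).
tan(2π/45 - π/20) = (tan 2π/45 - tan π/20)/(1 + tan 2π/45 tan π/20) = -0.01746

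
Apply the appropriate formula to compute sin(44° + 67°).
sin(44° + 67°) = sin 44° cos 67° + cos 44° sin 67° = 0.9336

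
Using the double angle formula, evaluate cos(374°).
cos(374°) = cos²187° - sin²187° = 0.9703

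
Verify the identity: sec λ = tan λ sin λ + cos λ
RHS = sin²λ/cos λ + cos λ = (sin²λ + cos²λ)/cos λ = 1/cos λ = sec λ = LHS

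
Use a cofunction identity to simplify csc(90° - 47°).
csc(90° - 47°) = sec(47°)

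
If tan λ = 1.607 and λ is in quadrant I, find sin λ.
sin λ = 0.849 (using tan²λ + 1 = sec²λ)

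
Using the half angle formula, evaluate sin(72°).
sin(72°) = √((1 - cos 144°)/2) = 0.9511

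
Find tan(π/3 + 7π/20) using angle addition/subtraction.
tan(π/3 + 7π/20) = (tan π/3 + tan 7π/20)/(1 - tan π/3 tan 7π/20) = -1.54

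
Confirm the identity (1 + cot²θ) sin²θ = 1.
LHS = csc²θ · sin²θ = (1/sin²θ) · sin²θ = 1 = RHS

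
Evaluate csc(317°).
csc(317°) = -1.466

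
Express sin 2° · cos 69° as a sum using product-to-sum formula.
sin 2° cos 69° = (1/2)[sin(2°+69°) + sin(2°-69°)]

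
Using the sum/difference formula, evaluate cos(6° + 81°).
cos(6° + 81°) = cos 6° cos 81° - sin 6° sin 81° = 0.05234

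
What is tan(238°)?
tan(238°) = 1.6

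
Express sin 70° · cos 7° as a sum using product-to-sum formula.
sin 70° cos 7° = (1/2)[sin(70°+7°) + sin(70°-7°)]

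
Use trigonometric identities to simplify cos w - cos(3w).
cos w - cos(3w) = 2 sin(2w) sin w (using Sum-to-product)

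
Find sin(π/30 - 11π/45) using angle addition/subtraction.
sin(π/30 - 11π/45) = sin π/30 cos 11π/45 - cos π/30 sin 11π/45 = -0.6157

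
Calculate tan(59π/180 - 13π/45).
tan(59π/180 - 13π/45) = (tan 59π/180 - tan 13π/45)/(1 + tan 59π/180 tan 13π/45) = 0.1228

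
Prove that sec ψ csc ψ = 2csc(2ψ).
RHS = 2/sin(2ψ) = 2/(2 sin ψ cos ψ) = 1/(sin ψ cos ψ) = (1/cos ψ)(1/sin ψ) = sec ψ csc ψ = LHS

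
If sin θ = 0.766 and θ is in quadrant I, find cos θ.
cos θ = 0.6428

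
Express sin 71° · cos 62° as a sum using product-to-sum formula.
sin 71° cos 62° = (1/2)[sin(71°+62°) + sin(71°-62°)]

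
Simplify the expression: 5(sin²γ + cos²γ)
5(sin²γ + cos²γ) = 5 (using Pythagorean identity)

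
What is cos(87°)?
cos(87°) = 0.05234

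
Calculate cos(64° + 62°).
cos(64° + 62°) = cos 64° cos 62° - sin 64° sin 62° = -0.5878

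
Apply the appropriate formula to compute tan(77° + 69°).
tan(77° + 69°) = (tan 77° + tan 69°)/(1 - tan 77° tan 69°) = -0.6745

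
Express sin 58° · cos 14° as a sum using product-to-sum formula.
sin 58° cos 14° = (1/2)[sin(58°+14°) + sin(58°-14°)]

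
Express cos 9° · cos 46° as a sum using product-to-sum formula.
cos 9° cos 46° = (1/2)[cos(9°-46°) + cos(9°+46°)]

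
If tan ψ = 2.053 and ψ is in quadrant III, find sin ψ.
sin ψ = -0.899 (using tan²ψ + 1 = sec²ψ)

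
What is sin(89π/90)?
sin(89π/90) = 0.0349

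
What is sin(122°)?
sin(122°) = 0.848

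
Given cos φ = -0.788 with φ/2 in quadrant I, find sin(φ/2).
sin(φ/2) = ±√((1 - cos φ)/2); positive since φ/2 ∈ QI, so sin(φ/2) = 0.9455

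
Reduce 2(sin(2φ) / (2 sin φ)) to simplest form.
2(sin(2φ) / (2 sin φ)) = 2(cos φ) (using Double angle)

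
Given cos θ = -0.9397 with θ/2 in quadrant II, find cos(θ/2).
cos(θ/2) = ±√((1 + cos θ)/2); negative since θ/2 ∈ QII, so cos(θ/2) = -0.1736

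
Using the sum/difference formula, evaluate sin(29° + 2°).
sin(29° + 2°) = sin 29° cos 2° + cos 29° sin 2° = 0.515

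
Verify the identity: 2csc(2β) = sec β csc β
LHS = 2/sin(2β) = 2/(2 sin β cos β) = 1/(sin β cos β) = (1/cos β)(1/sin β) = sec β csc β = RHS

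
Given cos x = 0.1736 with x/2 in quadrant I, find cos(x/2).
cos(x/2) = ±√((1 + cos x)/2); positive since x/2 ∈ QI, so cos(x/2) = 0.766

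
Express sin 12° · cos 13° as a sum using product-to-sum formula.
sin 12° cos 13° = (1/2)[sin(12°+13°) + sin(12°-13°)]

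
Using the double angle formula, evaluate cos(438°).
cos(438°) = cos²219° - sin²219° = 0.2079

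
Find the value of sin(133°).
sin(133°) = 0.7314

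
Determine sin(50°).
sin(50°) = 0.766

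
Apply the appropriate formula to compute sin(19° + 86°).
sin(19° + 86°) = sin 19° cos 86° + cos 19° sin 86° = (√6+√2)/4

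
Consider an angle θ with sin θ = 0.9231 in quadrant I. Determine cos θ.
cos θ = √(1 - sin²θ) = 0.3846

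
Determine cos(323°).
cos(323°) = 0.7986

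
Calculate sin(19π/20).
sin(19π/20) = 0.1564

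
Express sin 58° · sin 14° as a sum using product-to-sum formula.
sin 58° sin 14° = (1/2)[cos(58°-14°) - cos(58°+14°)]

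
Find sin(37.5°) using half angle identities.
sin(37.5°) = √((1 - cos 75°)/2) = 0.6088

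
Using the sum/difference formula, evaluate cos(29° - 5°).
cos(29° - 5°) = cos 29° cos 5° + sin 29° sin 5° = 0.9135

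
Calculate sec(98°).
sec(98°) = -7.185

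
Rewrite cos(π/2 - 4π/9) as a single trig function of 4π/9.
cos(π/2 - 4π/9) = sin(4π/9)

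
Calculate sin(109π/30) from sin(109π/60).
sin(109π/30) = 2 sin 109π/60 cos 109π/60 = -0.9135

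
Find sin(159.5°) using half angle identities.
sin(159.5°) = √((1 - cos 319°)/2) = 0.3502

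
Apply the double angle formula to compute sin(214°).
sin(214°) = 2 sin 107° cos 107° = -0.5592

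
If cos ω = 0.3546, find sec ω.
sec ω = 1/cos ω = 2.82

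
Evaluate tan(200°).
tan(200°) = 0.364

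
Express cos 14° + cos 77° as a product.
cos 14° + cos 77° = 2 cos(45.5°) cos(-31.5°)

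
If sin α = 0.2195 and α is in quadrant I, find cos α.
cos α = 0.9756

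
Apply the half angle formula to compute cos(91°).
cos(91°) = -√((1 + cos 182°)/2) = -0.01745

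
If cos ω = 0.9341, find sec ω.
sec ω = 1/cos ω = 1.071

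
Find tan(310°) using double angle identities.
tan(310°) = 2 tan 155° / (1 - tan²155°) = -1.192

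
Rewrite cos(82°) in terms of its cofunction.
cos(82°) = sin(90° - 82°) = sin(8°)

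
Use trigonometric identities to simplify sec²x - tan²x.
sec²x - tan²x = 1 (using Pythagorean identity)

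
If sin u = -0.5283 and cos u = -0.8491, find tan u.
tan u = sin u / cos u = 0.6222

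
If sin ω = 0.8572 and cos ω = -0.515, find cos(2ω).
cos(2ω) = cos²ω - sin²ω = -0.4696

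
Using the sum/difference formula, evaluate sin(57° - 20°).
sin(57° - 20°) = sin 57° cos 20° - cos 57° sin 20° = 0.6018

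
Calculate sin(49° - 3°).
sin(49° - 3°) = sin 49° cos 3° - cos 49° sin 3° = 0.7193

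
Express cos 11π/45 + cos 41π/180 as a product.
cos 11π/45 + cos 41π/180 = 2 cos(17π/72) cos(π/120)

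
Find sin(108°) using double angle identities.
sin(108°) = 2 sin 54° cos 54° = 0.9511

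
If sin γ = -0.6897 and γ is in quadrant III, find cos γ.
cos γ = -0.7241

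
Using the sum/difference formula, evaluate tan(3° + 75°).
tan(3° + 75°) = (tan 3° + tan 75°)/(1 - tan 3° tan 75°) = 4.705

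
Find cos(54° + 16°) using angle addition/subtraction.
cos(54° + 16°) = cos 54° cos 16° - sin 54° sin 16° = 0.342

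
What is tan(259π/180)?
tan(259π/180) = 5.145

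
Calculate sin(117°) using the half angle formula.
sin(117°) = √((1 - cos 234°)/2) = 0.891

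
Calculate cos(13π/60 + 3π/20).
cos(13π/60 + 3π/20) = cos 13π/60 cos 3π/20 - sin 13π/60 sin 3π/20 = 0.4067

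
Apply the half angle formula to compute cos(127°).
cos(127°) = -√((1 + cos 254°)/2) = -0.6018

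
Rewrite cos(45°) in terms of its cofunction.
cos(45°) = sin(90° - 45°) = sin(45°)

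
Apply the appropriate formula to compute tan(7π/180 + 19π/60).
tan(7π/180 + 19π/60) = (tan 7π/180 + tan 19π/60)/(1 - tan 7π/180 tan 19π/60) = 2.05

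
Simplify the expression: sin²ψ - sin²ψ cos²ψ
sin²ψ - sin²ψ cos²ψ = sin⁴ψ (using Factoring)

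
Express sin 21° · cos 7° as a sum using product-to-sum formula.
sin 21° cos 7° = (1/2)[sin(21°+7°) + sin(21°-7°)]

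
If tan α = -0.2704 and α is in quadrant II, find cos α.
cos α = -0.9653 (using tan²α + 1 = sec²α)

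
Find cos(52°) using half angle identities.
cos(52°) = √((1 + cos 104°)/2) = 0.6157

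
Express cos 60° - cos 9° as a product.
cos 60° - cos 9° = -2 sin(34.5°) sin(25.5°)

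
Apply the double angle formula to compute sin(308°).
sin(308°) = 2 sin 154° cos 154° = -0.788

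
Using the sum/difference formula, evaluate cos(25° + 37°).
cos(25° + 37°) = cos 25° cos 37° - sin 25° sin 37° = 0.4695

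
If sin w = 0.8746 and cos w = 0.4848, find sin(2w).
sin(2w) = 2 sin w cos w = 0.848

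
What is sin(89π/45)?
sin(89π/45) = -0.06976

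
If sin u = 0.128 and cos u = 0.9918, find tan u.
tan u = sin u / cos u = 0.1291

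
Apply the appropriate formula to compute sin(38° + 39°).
sin(38° + 39°) = sin 38° cos 39° + cos 38° sin 39° = 0.9744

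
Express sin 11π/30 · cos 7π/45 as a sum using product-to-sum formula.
sin 11π/30 cos 7π/45 = (1/2)[sin(11π/30+7π/45) + sin(11π/30-7π/45)]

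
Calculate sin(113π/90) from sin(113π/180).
sin(113π/90) = 2 sin 113π/180 cos 113π/180 = -0.7193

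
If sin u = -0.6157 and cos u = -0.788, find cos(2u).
cos(2u) = cos²u - sin²u = 0.2419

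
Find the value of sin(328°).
sin(328°) = -0.5299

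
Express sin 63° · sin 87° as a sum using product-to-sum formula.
sin 63° sin 87° = (1/2)[cos(63°-87°) - cos(63°+87°)]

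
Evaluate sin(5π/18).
sin(5π/18) = 0.766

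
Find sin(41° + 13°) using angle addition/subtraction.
sin(41° + 13°) = sin 41° cos 13° + cos 41° sin 13° = 0.809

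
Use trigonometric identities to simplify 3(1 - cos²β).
3(1 - cos²β) = 3(sin²β) (using Pythagorean identity)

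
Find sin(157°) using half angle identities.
sin(157°) = √((1 - cos 314°)/2) = 0.3907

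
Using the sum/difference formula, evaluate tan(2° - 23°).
tan(2° - 23°) = (tan 2° - tan 23°)/(1 + tan 2° tan 23°) = -0.3839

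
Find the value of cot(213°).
cot(213°) = 1.54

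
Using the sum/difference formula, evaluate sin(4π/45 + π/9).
sin(4π/45 + π/9) = sin 4π/45 cos π/9 + cos 4π/45 sin π/9 = 0.5878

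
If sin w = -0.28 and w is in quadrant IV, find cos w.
cos w = 0.96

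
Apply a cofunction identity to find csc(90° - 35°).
csc(90° - 35°) = sec(35°) = 1.221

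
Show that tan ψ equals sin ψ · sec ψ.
RHS = sin ψ · (1/cos ψ) = sin ψ/cos ψ = tan ψ = LHS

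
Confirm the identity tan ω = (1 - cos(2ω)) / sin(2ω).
RHS = 2sin²ω / (2 sin ω cos ω) = sin ω/cos ω = tan ω = LHS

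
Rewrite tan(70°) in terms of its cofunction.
tan(70°) = cot(90° - 70°) = cot(20°)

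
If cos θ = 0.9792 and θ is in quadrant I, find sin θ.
sin θ = 0.2029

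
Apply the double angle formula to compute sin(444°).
sin(444°) = 2 sin 222° cos 222° = 0.9945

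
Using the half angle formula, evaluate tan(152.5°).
tan(152.5°) = sin 305° / (1 + cos 305°) = -0.5206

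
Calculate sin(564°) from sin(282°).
sin(564°) = 2 sin 282° cos 282° = -0.4067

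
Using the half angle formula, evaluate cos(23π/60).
cos(23π/60) = √((1 + cos 23π/30)/2) = 0.3584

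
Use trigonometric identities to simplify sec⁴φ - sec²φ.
sec⁴φ - sec²φ = tan⁴φ + tan²φ (using Pythagorean)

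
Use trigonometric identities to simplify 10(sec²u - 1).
10(sec²u - 1) = 10(tan²u) (using Pythagorean identity)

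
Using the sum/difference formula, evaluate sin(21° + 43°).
sin(21° + 43°) = sin 21° cos 43° + cos 21° sin 43° = 0.8988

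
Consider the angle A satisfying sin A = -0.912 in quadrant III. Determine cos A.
cos A = ±√(1 - sin²A) = -0.4102 (negative in QIII)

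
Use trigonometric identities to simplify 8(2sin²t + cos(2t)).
8(2sin²t + cos(2t)) = 8 (using Double angle)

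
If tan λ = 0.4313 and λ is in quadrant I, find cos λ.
cos λ = 0.9182 (using tan²λ + 1 = sec²λ)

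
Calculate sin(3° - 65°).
sin(3° - 65°) = sin 3° cos 65° - cos 3° sin 65° = -0.8829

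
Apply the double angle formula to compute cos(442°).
cos(442°) = cos²221° - sin²221° = 0.1392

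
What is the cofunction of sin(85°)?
sin(85°) = cos(90° - 85°) = cos(5°)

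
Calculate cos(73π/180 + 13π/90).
cos(73π/180 + 13π/90) = cos 73π/180 cos 13π/90 - sin 73π/180 sin 13π/90 = -0.1564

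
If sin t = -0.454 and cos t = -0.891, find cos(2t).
cos(2t) = cos²t - sin²t = 0.5878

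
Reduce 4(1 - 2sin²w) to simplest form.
4(1 - 2sin²w) = 4(cos(2w)) (using Double angle)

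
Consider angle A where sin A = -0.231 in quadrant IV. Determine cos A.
cos A = √(1 - sin²A) = 0.973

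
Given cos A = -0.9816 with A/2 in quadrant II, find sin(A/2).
sin(A/2) = ±√((1 - cos A)/2); positive since A/2 ∈ QII, so sin(A/2) = 0.9954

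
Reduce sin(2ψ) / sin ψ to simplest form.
sin(2ψ) / sin ψ = 2 cos ψ (using Double angle)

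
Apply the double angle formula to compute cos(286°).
cos(286°) = cos²143° - sin²143° = 0.2756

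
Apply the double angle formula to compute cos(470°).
cos(470°) = 2cos²235° - 1 = -0.342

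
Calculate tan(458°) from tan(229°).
tan(458°) = 2 tan 229° / (1 - tan²229°) = -7.115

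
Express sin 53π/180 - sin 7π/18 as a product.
sin 53π/180 - sin 7π/18 = 2 cos(41π/120) sin(-17π/360)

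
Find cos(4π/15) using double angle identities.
cos(4π/15) = cos²2π/15 - sin²2π/15 = 0.6691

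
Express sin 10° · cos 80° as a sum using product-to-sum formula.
sin 10° cos 80° = (1/2)[sin(10°+80°) + sin(10°-80°)]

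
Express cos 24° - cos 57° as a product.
cos 24° - cos 57° = -2 sin(40.5°) sin(-16.5°)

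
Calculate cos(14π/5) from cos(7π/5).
cos(14π/5) = 2cos²7π/5 - 1 = -0.809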